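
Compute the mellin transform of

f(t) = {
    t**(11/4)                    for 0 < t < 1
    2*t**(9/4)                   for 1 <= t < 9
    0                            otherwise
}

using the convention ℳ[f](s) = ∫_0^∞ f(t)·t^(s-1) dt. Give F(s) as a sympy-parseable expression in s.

4*(2*3**(2*s + 9/2)*(4*s + 11) - 4*s - 13)/((4*s + 9)*(4*s + 11))
  Re(s) > -11/4

remove the shared t-power first: t**(3/4) on [0, 1); 2*t**(1/4) on [1, 9)
invert the power substitution to get t**(3/2) on [0, 1); 2*sqrt(t) on [1, 3)
cuts at 1: linearity sums the 2 kernel integrals
between 0 and 1 the integrand is t**(11/4)·t^(s-1)
over [1, 9), the kernel integral of 2*t**(9/4) enters the sum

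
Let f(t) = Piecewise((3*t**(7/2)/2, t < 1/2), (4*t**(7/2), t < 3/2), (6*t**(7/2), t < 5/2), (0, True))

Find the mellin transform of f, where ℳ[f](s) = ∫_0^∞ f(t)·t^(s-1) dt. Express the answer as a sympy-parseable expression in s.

decompose at 1/2, 3/2; ℳ[f](s) sums the 3 pieces' integrals
segment [0, 1/2) carries 3*t**(7/2)/2; integrate it
piece [1/2, 3/2): integrate 4*t**(7/2) against the kernel
the [3/2, 5/2) slice contributes ∫ 6*t**(7/2)·t^(s-1) dt

2**(1/2 - s)*(-108*3**(s + 1/2) + 1500*5**(s + 1/2) - 5)/(16*(2*s + 7))
  Re(s) > -7/2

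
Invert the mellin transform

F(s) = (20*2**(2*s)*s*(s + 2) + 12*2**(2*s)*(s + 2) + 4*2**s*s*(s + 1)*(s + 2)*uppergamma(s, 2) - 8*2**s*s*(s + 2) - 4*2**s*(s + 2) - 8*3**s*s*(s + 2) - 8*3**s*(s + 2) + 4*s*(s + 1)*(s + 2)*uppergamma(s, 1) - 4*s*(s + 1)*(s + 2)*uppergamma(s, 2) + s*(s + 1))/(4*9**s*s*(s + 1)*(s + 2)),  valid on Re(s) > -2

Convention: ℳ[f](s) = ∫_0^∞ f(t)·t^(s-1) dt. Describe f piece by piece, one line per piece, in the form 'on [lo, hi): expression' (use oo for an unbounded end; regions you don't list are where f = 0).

on [0, 1/9): 81*t**2/4
on [1/9, 2/9): exp(-9*t)
on [2/9, 1/3): 9*t/2 + 1
on [1/3, 4/9): 9*t/2 + 3
on [4/9, oo): exp(-9*t/2)

back out the common scale on t: 9*t**2 on [0, 1/6); exp(-6*t) on [1/6, 1/3); 3*t + 1 on [1/3, 1/2); …
reversing the common scale on t: t**2 on [0, 1/2); exp(-2*t) on [1/2, 1); t + 1 on [1, 3/2); …
breakpoints 1/9, 2/9, 1/3, 4/9: one integral from each of the 5 segments
∫ over [0, 1/9) of 81*t**2/4·t^(s-1) joins the sum
the [1/9, 2/9) slice contributes ∫ exp(-9*t)·t^(s-1) dt
segment [2/9, 1/3) carries (9*t/2 + 1); integrate it
piece [1/3, 4/9): integrate (9*t/2 + 3) against the kernel
for t in [4/9, ∞): the term is ∫ exp(-9*t/2)·t^(s-1)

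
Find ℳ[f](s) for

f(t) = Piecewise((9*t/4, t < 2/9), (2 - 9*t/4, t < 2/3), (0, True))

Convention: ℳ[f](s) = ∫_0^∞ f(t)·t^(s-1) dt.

2**s*(3**s*s + 4*3**s - 2*s - 4)/(2*9**s*s*(s + 1))
  Re(s) > -1

back out the common scale on t: 9*t/2 on [0, 1/9); 2 - 9*t/2 on [1/9, 1/3)
peel off the common scale on t: 3*t on [0, 1/6); 2 - 3*t on [1/6, 1/2)
peel off the common scale on t: t on [0, 1/2); 2 - t on [1/2, 3/2)
summing 2 kernel integrals split by 2/9 yields ℳ[f](s)
on [0, 2/9) integrate f = 9*t/4 against the kernel
on [2/9, 2/3): add ∫ (2 - 9*t/4)·t^(s-1) dt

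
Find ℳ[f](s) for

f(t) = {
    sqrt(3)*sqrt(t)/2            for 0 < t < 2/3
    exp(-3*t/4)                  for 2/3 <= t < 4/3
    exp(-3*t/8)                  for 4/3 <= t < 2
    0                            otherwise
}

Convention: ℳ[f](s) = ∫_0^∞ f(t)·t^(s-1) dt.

(2/3)**s*(2**s*(2*s + 1)*uppergamma(s, 1/2) - 2**s*(2*s + 1)*uppergamma(s, 1) + 4**s*(2*s + 1)*uppergamma(s, 1/2) - 4**s*(2*s + 1)*uppergamma(s, 3/4) + sqrt(2))/(2*s + 1)
  Re(s) > -1/2

strip the common scale on t: sqrt(6)*sqrt(t)/2 on [0, 1/3); exp(-3*t/2) on [1/3, 2/3); exp(-3*t/4) on [2/3, 1)
the common scale on t comes off first: sqrt(t) on [0, 1/2); exp(-t) on [1/2, 1); exp(-t/2) on [1, 3/2)
integrate the 3 segments split at 2/3, 4/3, then add the results
∫ over [0, 2/3) of sqrt(3)*sqrt(t)/2·t^(s-1) joins the sum
the [2/3, 4/3) slice contributes ∫ exp(-3*t/4)·t^(s-1) dt
∫ exp(-3*t/8)·t^(s-1) over [4/3, 2)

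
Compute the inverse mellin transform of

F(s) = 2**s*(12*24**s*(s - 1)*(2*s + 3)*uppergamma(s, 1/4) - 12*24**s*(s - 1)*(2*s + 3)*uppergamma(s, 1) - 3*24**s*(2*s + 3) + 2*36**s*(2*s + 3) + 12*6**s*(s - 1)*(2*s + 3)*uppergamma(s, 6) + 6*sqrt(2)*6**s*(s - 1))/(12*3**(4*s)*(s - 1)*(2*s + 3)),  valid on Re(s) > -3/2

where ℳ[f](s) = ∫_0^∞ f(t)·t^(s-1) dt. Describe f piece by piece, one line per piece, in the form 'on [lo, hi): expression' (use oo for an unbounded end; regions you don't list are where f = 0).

on [0, 4/27): 81*sqrt(6)*t**(3/2)/32
on [4/27, 16/27): exp(-27*t/16)
on [16/27, 8/9): 4/(27*t)
on [8/9, oo): exp(-27*t/4)

invert the common scale on t to get 27*t**(3/2)/8 on [0, 2/9); exp(-9*t/8) on [2/9, 8/9); 2/(9*t) on [8/9, 4/3); …
remove the common scale on t first: 3*sqrt(6)*t**(3/2)/4 on [0, 1/3); exp(-3*t/4) on [1/3, 4/3); 1/(3*t) on [4/3, 2); …
reversing the common scale on t: t**(3/2) on [0, 1/2); exp(-t/2) on [1/2, 2); 1/(2*t) on [2, 3); …
along the cuts 4/27, 16/27, 8/9, ℳ[f](s) splits into 4 integrals
over [0, 4/27), the kernel integral of 81*sqrt(6)*t**(3/2)/32 enters the sum
[4/27, 16/27) adds the kernel integral of exp(-27*t/16)
piece [16/27, 8/9): integrate 4/(27*t) against the kernel
for t in [8/9, ∞): the term is ∫ exp(-27*t/4)·t^(s-1)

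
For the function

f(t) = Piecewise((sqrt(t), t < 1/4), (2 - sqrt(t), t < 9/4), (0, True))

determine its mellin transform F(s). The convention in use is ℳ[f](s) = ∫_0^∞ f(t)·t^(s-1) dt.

invert the power substitution to get t on [0, 1/2); 2 - t on [1/2, 3/2)
cuts at 1/4: linearity sums the 2 kernel integrals
[0, 1/4) adds the kernel integral of sqrt(t)
the [1/4, 9/4) slice contributes ∫ (2 - sqrt(t))·t^(s-1) dt

(9**s*s + 2*9**s - 2*s - 2)/(4**s*s*(2*s + 1))
  Re(s) > -1/2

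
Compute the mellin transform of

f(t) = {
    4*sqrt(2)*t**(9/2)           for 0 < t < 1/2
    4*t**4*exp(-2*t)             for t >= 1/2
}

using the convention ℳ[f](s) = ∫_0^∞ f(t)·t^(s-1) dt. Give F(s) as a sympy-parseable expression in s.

((2*s + 9)*uppergamma(s + 4, 1) + 2)/(4*2**s*(2*s + 9))
  Re(s) > -9/2

peel off the shared t-power: 4*sqrt(2)*t**(5/2) on [0, 1/2); 4*t**2*exp(-2*t) on [1/2, ∞)
undo the common scale on t: t**(5/2) on [0, 1); t**2*exp(-t) on [1, ∞)
the shared t-power comes off first: sqrt(t) on [0, 1); exp(-t) on [1, ∞)
slice at 1/2, transform all 2 pieces, and sum them
on [0, 1/2) integrate f = 4*sqrt(2)*t**(9/2) against the kernel
the [1/2, ∞) slice contributes ∫ 4*t**4*exp(-2*t)·t^(s-1) dt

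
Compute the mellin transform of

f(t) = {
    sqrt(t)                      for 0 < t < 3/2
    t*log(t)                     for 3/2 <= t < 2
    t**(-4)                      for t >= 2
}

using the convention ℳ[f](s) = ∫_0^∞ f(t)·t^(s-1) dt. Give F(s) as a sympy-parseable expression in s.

the 3 pieces separated at 3/2, 2 each add one integral
segment [0, 3/2) carries sqrt(t); integrate it
on [3/2, 2): add ∫ t*log(t)·t^(s-1) dt
for t in [2, ∞): the term is ∫ t**(-4)·t^(s-1)

(-32*2**(2*s)*(s - 4)*(2*s + 1) + 3**s*s*(s - 4)*(2*s + 1)*(-24*log(3) + 24*log(2)) + 3**s*(s - 4)*(2*s + 1)*(-24*log(3) + 24*log(2)) + 24*3**s*(s - 4)*(2*s + 1) + 16*3**s*sqrt(6)*(s - 4)*(s**2 + 2*s + 1) + 32*4**s*s*(s - 4)*(2*s + 1)*log(2) + 32*4**s*(s - 4)*(2*s + 1)*log(2) - 4**s*(2*s + 1)*(s**2 + 2*s + 1))/(16*2**s*(s - 4)*(2*s + 1)*(s**2 + 2*s + 1))
  -1/2 < Re(s) < 4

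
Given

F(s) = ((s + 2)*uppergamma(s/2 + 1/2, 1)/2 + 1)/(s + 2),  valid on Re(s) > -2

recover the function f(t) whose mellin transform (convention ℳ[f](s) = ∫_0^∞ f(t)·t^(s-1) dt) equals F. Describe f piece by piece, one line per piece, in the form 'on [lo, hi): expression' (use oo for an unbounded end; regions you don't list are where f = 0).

back out the shared t-power: t on [0, 1); exp(-t**2) on [1, ∞)
reversing the power substitution: sqrt(t) on [0, 1); exp(-t) on [1, ∞)
cuts at 1: linearity sums the 2 kernel integrals
for t in [0, 1): the term is ∫ t**2·t^(s-1)
on [1, ∞): add ∫ t*exp(-t**2)·t^(s-1) dt

on [0, 1): t**2
on [1, oo): t*exp(-t**2)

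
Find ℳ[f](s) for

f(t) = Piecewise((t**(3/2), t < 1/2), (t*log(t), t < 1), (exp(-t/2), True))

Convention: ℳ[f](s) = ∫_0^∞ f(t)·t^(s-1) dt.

slice at 1/2, 1, transform all 3 pieces, and sum them
piece [0, 1/2): integrate t**(3/2) against the kernel
∫ over [1/2, 1) of t*log(t)·t^(s-1) joins the sum
∫ over [1, ∞) of exp(-t/2)·t^(s-1) joins the sum

(2*2**(2*s)*(2*s + 3)*(s**2 + 2*s + 1)*uppergamma(s, 1/2) - 2*2**s*(2*s + 3) + s*(2*s + 3)*log(2) + 2*s + (2*s + 3)*log(2) + sqrt(2)*(s**2 + 2*s + 1) + 3)/(2*2**s*(2*s + 3)*(s**2 + 2*s + 1))
  Re(s) > -3/2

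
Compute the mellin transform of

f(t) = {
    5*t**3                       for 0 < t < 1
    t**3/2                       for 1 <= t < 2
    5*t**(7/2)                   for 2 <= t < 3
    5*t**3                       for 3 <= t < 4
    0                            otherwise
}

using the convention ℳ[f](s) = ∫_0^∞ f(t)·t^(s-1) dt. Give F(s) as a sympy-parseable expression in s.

(640*2**(2*s)*(2*s + 7) + 8*2**s*(2*s + 7) - 160*2**(s + 1/2)*(s + 3) - 270*3**s*(2*s + 7) + 540*3**(s + 1/2)*(s + 3) + 18*s + 63)/(2*(s + 3)*(2*s + 7))
  Re(s) > -3

linearity at 1, 2, 3 turns ℳ[f](s) into 4 summed integrals
over [0, 1), the kernel integral of 5*t**3 enters the sum
∫ t**3/2·t^(s-1) over [1, 2)
segment [2, 3) carries 5*t**(7/2); integrate it
on [3, 4) integrate f = 5*t**3 against the kernel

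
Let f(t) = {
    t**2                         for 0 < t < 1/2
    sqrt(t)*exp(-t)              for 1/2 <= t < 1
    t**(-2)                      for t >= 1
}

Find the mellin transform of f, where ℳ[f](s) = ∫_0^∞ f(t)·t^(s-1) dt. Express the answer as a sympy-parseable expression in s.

(-2**(1 - s)/4 + s**2*uppergamma(s + 1/2, 1/2) - s**2*uppergamma(s + 1/2, 1) - s - 4*uppergamma(s + 1/2, 1/2) + 4*uppergamma(s + 1/2, 1) - 2 + s/(4*2**s))/(s**2 - 4)
  -2 < Re(s) < 2

undo the shared t-power: t**(3/2) on [0, 1/2); exp(-t) on [1/2, 1); t**(-5/2) on [1, ∞)
summing 3 kernel integrals split by 1/2, 1 yields ℳ[f](s)
segment 0 to 1/2 holds t**2; add its integral
between 1/2 and 1 the integrand is sqrt(t)*exp(-t)·t^(s-1)
on [1, ∞) integrate f = t**(-2) against the kernel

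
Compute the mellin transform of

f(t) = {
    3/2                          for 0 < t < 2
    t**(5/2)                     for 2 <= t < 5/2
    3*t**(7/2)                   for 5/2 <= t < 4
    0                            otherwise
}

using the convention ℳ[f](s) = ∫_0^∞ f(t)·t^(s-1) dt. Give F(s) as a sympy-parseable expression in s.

treat the 3 regions marked off by 2, 5/2 separately and sum
over [0, 2), the kernel integral of 3/2 enters the sum
on [2, 5/2): add ∫ t**(5/2)·t^(s-1) dt
between 5/2 and 4 the integrand is 3*t**(7/2)·t^(s-1)

(3*2**s*(2*s + 5)*(2*s + 7) - 4*2**(s + 5/2)*s*(2*s + 7) + 12*4**(s + 7/2)*s*(2*s + 5) + 4*(5/2)**(s + 5/2)*s*(2*s + 7) - 12*(5/2)**(s + 7/2)*s*(2*s + 5))/(2*s*(2*s + 5)*(2*s + 7))
  Re(s) > 0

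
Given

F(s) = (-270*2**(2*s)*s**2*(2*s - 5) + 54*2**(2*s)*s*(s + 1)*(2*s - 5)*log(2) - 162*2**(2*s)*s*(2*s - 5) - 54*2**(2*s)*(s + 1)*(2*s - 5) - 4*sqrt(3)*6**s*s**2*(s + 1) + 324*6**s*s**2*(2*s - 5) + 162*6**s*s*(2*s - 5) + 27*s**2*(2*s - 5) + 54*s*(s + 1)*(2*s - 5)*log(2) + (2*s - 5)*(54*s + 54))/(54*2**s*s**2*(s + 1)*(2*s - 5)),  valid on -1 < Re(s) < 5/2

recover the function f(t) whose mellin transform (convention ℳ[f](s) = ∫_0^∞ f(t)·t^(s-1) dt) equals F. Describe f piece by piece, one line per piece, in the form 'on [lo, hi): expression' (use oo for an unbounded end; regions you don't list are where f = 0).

on [0, 1/2): t
on [1/2, 2): log(t)
on [2, 3): t + 3
on [3, oo): t**(-5/2)

along the cuts 1/2, 2, 3, ℳ[f](s) splits into 4 integrals
on [0, 1/2): add ∫ t·t^(s-1) dt
between 1/2 and 2 the integrand is log(t)·t^(s-1)
∫ over [2, 3) of (t + 3)·t^(s-1) joins the sum
on [3, ∞) integrate f = t**(-5/2) against the kernel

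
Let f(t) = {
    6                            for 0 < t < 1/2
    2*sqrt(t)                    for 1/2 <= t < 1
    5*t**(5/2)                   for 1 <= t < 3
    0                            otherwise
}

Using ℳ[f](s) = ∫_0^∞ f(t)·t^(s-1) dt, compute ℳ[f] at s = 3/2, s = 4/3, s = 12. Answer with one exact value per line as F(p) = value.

the 3 pieces separated at 1/2, 1 each add one integral
piece [0, 1/2): integrate 6 against the kernel
piece [1/2, 1): integrate 2*sqrt(t) against the kernel
∫ 5*t**(5/2)·t^(s-1) over [1, 3)

F(3/2) = sqrt(2) + 403/4
F(4/3) = -3*2**(1/6)/11 - 54/253 + 9*2**(2/3)/8 + 810*3**(5/6)/23
F(12) = -1097003/5939200 - sqrt(2)/51200 + 47829690*sqrt(3)/29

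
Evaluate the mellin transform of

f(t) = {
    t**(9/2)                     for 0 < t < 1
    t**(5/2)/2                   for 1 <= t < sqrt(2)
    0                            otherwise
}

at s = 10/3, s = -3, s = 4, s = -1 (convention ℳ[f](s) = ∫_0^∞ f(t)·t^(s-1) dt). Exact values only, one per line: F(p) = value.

strip the shared t-power: t**(5/2) on [0, 1); sqrt(t)/2 on [1, sqrt(2))
invert the shared t-power to get t**2 on [0, 1); 1/2 on [1, sqrt(2))
remove the power substitution first: t on [0, 1); 1/2 on [1, 2)
linearity at 1 turns ℳ[f](s) into 2 summed integrals
∫ over [0, 1) of t**(9/2)·t^(s-1) joins the sum
the [1, sqrt(2)) slice contributes ∫ t**(5/2)/2·t^(s-1) dt

F(10/3) = 69/1645 + 12*2**(11/12)/35
F(-3) = 5/3 - 2**(3/4)/2
F(4) = 9/221 + 8*2**(1/4)/13
F(-1) = -1/21 + 2**(3/4)/3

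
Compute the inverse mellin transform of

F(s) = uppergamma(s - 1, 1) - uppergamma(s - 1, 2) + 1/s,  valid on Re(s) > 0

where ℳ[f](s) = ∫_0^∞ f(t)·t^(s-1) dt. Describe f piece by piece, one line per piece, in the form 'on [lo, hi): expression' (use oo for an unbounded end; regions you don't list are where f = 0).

on [0, 1): 1
on [1, 2): exp(-t)/t

peel off the shared t-power: t on [0, 1); exp(-t) on [1, 2)
summing 2 kernel integrals split by 1 yields ℳ[f](s)
the [0, 1) slice contributes ∫ 1·t^(s-1) dt
[1, 2) adds the kernel integral of exp(-t)/t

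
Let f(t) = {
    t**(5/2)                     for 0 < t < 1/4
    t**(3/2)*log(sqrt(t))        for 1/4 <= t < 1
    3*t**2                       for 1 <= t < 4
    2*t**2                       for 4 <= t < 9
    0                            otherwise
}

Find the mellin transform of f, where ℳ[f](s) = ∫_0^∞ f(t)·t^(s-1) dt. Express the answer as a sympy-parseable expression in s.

(256*2**(4*s)*(2*s + 5)*(4*s - 4*(s + 2)**2 + 7) + 32*2**(2*s)*(s + 2)*(2*s + 5) - 48*2**(2*s)*(2*s + 5)*(4*s - 4*(s + 2)**2 + 7) + 2592*6**(2*s)*(2*s + 5)*(4*s - 4*(s + 2)**2 + 7) - 8*(s + 2)**2*(2*s + 5)*log(2) - 4*(s + 2)*(2*s + 5) + 4*(s + 2)*(2*s + 5)*log(2) + (s + 2)*(4*s - 4*(s + 2)**2 + 7))/(16*2**(2*s)*(s + 2)*(2*s + 5)*(4*s - 4*(s + 2)**2 + 7))
  Re(s) > -5/2

undo the shared t-power: sqrt(t) on [0, 1/4); log(sqrt(t))/sqrt(t) on [1/4, 1); 3 on [1, 4); …
reversing the power substitution: t on [0, 1/2); log(t)/t on [1/2, 1); 3 on [1, 2); …
the 4 pieces separated at 1/4, 1, 4 each add one integral
∫ t**(5/2)·t^(s-1) over [0, 1/4)
∫ over [1/4, 1) of t**(3/2)*log(sqrt(t))·t^(s-1) joins the sum
[1, 4) adds the kernel integral of 3*t**2
for t in [4, 9): the term is ∫ 2*t**2·t^(s-1)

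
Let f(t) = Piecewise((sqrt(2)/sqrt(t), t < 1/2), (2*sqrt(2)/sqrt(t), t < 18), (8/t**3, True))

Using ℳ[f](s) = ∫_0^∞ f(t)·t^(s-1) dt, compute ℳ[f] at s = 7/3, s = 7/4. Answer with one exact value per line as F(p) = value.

F(7/3) = 2**(2/3)*(-9 + 3910*6**(2/3))/66
F(7/4) = 2*2**(1/4)*(-27 + 1948*sqrt(6))/135

remove the common scale on t first: 1/sqrt(t) on [0, 1/4); 2/sqrt(t) on [1/4, 9); t**(-3) on [9, ∞)
the shared t-power comes off first: sqrt(t) on [0, 1/4); 2*sqrt(t) on [1/4, 9); t**(-2) on [9, ∞)
strip the power substitution: t on [0, 1/2); 2*t on [1/2, 3); t**(-4) on [3, ∞)
decompose at 1/2, 18; ℳ[f](s) sums the 3 pieces' integrals
on [0, 1/2): add ∫ sqrt(2)/sqrt(t)·t^(s-1) dt
segment [1/2, 18) carries 2*sqrt(2)/sqrt(t); integrate it
∫ over [18, ∞) of 8/t**3·t^(s-1) joins the sum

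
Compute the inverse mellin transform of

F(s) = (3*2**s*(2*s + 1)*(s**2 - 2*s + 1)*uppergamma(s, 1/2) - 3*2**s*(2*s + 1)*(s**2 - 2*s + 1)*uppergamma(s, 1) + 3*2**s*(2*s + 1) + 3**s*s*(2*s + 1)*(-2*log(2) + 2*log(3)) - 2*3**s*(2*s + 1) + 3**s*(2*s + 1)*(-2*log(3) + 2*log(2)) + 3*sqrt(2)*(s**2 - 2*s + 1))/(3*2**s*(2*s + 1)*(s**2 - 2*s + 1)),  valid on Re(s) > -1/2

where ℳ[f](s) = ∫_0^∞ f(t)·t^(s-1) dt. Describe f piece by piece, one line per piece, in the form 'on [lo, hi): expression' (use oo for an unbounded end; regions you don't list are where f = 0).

on [0, 1/2): sqrt(t)
on [1/2, 1): exp(-t)
on [1, 3/2): log(t)/t

breakpoints 1/2, 1: one integral from each of the 3 segments
segment 0 to 1/2 holds sqrt(t); add its integral
between 1/2 and 1 the integrand is exp(-t)·t^(s-1)
over [1, 3/2), the kernel integral of log(t)/t enters the sum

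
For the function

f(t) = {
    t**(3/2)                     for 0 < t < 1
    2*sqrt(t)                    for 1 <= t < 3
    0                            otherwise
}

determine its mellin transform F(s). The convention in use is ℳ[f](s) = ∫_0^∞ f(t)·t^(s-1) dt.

split f at 1: ℳ[f](s) collects 2 kernel integrals
piece [0, 1): integrate t**(3/2) against the kernel
∫ over [1, 3) of 2*sqrt(t)·t^(s-1) joins the sum

(4*sqrt(3)*3**s*(2*s + 3) - 4*s - 10)/((2*s + 1)*(2*s + 3))
  Re(s) > -3/2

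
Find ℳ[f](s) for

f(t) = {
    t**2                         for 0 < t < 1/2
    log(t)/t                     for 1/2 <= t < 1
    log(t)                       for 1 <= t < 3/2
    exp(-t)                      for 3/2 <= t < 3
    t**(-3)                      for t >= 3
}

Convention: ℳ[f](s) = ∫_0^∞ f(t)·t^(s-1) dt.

(108*2**s*s**2*(s - 3)*(s + 2)*(s**2 - 2*s + 1)*uppergamma(s, 3/2) - 108*2**s*s**2*(s - 3)*(s + 2)*(s**2 - 2*s + 1)*uppergamma(s, 3) - 108*2**s*s**2*(s - 3)*(s + 2) + 108*2**s*(s - 3)*(s + 2)*(s**2 - 2*s + 1) - 108*3**s*s*(s - 3)*(s + 2)*(s**2 - 2*s + 1)*log(2) + 108*3**s*s*(s - 3)*(s + 2)*(s**2 - 2*s + 1)*log(3) - 108*3**s*(s - 3)*(s + 2)*(s**2 - 2*s + 1) - 4*6**s*s**2*(s + 2)*(s**2 - 2*s + 1) + 216*s**3*(s - 3)*(s + 2)*log(2) - 216*s**2*(s - 3)*(s + 2)*log(2) + 216*s**2*(s - 3)*(s + 2) + 27*s**2*(s - 3)*(s**2 - 2*s + 1))/(108*2**s*s**2*(s - 3)*(s + 2)*(s**2 - 2*s + 1))
  -2 < Re(s) < 3

integrate the 5 segments split at 1/2, 1, 3/2, 3, then add the results
on [0, 1/2) integrate f = t**2 against the kernel
∫ log(t)/t·t^(s-1) over [1/2, 1)
over [1, 3/2), the kernel integral of log(t) enters the sum
on [3/2, 3): add ∫ exp(-t)·t^(s-1) dt
over [3, ∞), the kernel integral of t**(-3) enters the sum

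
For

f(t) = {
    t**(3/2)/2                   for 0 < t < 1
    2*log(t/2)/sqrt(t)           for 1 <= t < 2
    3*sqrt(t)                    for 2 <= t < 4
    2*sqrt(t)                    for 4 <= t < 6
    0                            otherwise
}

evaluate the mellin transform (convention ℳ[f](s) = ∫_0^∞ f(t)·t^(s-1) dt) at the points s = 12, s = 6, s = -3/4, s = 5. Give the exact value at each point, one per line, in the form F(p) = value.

F(12) = -13410304*sqrt(2)/13225 + 4*log(2)/23 + 958515923137/357075 + 8707129344*sqrt(6)/25
F(6) = -49792*sqrt(2)/1573 + 4*log(2)/11 + 29740093/23595 + 186624*sqrt(6)/13
F(-3/4) = -4*6**(3/4)/3 - 2*sqrt(2) - 8*log(2)/5 + 146/75 + 142*2**(3/4)/25
F(5) = -16960*sqrt(2)/891 + 4*log(2)/9 + 4315123/11583 + 31104*sqrt(6)/11

reversing the shared t-power: t/2 on [0, 1); 2*log(t/2)/t on [1, 2); 3 on [2, 4); …
reversing the common scale on t: t on [0, 1/2); log(t)/t on [1/2, 1); 3 on [1, 2); …
split f at 1, 2, 4: ℳ[f](s) collects 4 kernel integrals
∫ t**(3/2)/2·t^(s-1) over [0, 1)
[1, 2) adds the kernel integral of 2*log(t/2)/sqrt(t)
segment [2, 4) carries 3*sqrt(t); integrate it
∫ over [4, 6) of 2*sqrt(t)·t^(s-1) joins the sum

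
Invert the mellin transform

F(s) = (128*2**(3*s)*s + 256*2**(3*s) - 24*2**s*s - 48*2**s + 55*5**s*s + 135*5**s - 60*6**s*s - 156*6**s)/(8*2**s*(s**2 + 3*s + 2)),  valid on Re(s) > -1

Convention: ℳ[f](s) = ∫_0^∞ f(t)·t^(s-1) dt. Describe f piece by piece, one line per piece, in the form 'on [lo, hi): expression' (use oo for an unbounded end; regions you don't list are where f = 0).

breakpoints 1, 5/2, 3: one integral from each of the 4 segments
over [0, 1), the kernel integral of t enters the sum
∫ 4*t·t^(s-1) over [1, 5/2)
segment [5/2, 3) carries t**2/2; integrate it
on [3, 4): add ∫ 4*t·t^(s-1) dt

on [0, 1): t
on [1, 5/2): 4*t
on [5/2, 3): t**2/2
on [3, 4): 4*t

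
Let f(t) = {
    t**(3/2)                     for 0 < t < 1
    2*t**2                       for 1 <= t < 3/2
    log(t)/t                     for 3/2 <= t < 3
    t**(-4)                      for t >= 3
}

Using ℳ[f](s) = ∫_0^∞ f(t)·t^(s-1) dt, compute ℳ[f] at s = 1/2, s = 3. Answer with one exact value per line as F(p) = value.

decompose at 1, 3/2, 3; ℳ[f](s) sums the 4 pieces' integrals
on [0, 1) integrate f = t**(3/2) against the kernel
[1, 3/2) adds the kernel integral of 2*t**2
for t in [3/2, 3): the term is ∫ log(t)/t·t^(s-1)
piece [3, ∞): integrate t**(-4) against the kernel

F(1/2) = -754*sqrt(3)/567 - 2*sqrt(3)*log(3)/3 - 2*sqrt(6)*log(2)/3 - 3/10 + 2*sqrt(6)*log(3)/3 + 67*sqrt(6)/30
F(3) = 9*log(2)/8 + 271/180 + 27*log(3)/8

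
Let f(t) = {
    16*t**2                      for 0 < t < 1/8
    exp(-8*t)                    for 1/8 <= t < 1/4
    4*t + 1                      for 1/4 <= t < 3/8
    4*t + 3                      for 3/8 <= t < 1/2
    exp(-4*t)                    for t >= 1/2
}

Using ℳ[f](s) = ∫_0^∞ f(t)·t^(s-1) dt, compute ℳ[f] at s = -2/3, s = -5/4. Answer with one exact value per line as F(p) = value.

F(-2/3) = -3*2**(1/3) - 4*uppergamma(-2/3, 2) + 2*2**(1/3)*uppergamma(-2/3, 2) + 4*uppergamma(-2/3, 1) + 3/4 + 3*2**(2/3)/2 + 4*3**(1/3)
F(-5/4) = 2*2**(3/4)*(-234*sqrt(2) - 180*uppergamma(-5/4, 2) + 45*2**(3/4)*uppergamma(-5/4, 2) + 180*uppergamma(-5/4, 1) + 60 + 32*3**(3/4) + 216*2**(3/4))/45

undo the power substitution: 16*t**4 on [0, sqrt(2)/4); exp(-8*t**2) on [sqrt(2)/4, 1/2); 4*t**2 + 1 on [1/2, sqrt(6)/4); …
remove the common scale on t first: t**4 on [0, sqrt(2)/2); exp(-2*t**2) on [sqrt(2)/2, 1); t**2 + 1 on [1, sqrt(6)/2); …
strip the power substitution: t**2 on [0, 1/2); exp(-2*t) on [1/2, 1); t + 1 on [1, 3/2); …
summing 5 kernel integrals split by 1/8, 1/4, 3/8, 1/2 yields ℳ[f](s)
the [0, 1/8) slice contributes ∫ 16*t**2·t^(s-1) dt
over [1/8, 1/4), the kernel integral of exp(-8*t) enters the sum
for t in [1/4, 3/8): the term is ∫ (4*t + 1)·t^(s-1)
piece [3/8, 1/2): integrate (4*t + 3) against the kernel
[1/2, ∞) adds the kernel integral of exp(-4*t)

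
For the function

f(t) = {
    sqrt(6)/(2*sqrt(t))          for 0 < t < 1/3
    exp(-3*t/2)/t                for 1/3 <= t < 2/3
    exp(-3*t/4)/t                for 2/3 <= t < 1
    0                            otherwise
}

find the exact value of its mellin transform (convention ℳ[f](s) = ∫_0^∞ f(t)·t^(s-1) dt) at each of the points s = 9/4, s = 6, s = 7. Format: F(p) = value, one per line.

remove the shared t-power first: sqrt(6)*sqrt(t)/2 on [0, 1/3); exp(-3*t/2) on [1/3, 2/3); exp(-3*t/4) on [2/3, 1)
invert the common scale on t to get sqrt(t) on [0, 1/2); exp(-t) on [1/2, 1); exp(-t/2) on [1, 3/2)
f breaks at 1/3, 2/3 into 3 integrals to sum
segment [0, 1/3) carries sqrt(6)/(2*sqrt(t)); integrate it
segment 1/3 to 2/3 holds exp(-3*t/2)/t; add its integral
on [2/3, 1): add ∫ exp(-3*t/4)/t·t^(s-1) dt

F(9/4) = 2*3**(3/4)*(-14*sqrt(2)*uppergamma(5/4, 3/4) - 7*2**(1/4)*uppergamma(5/4, 1) + sqrt(2) + 7*2**(1/4)*uppergamma(5/4, 1/2) + 14*sqrt(2)*uppergamma(5/4, 1/2))/63
F(6) = -17324*exp(-3/4)/81 - 2080*exp(-1)/243 + sqrt(2)/2673 + 4642*exp(-1/2)/27
F(7) = -346804*exp(-3/4)/243 - 20864*exp(-1)/729 + sqrt(2)/9477 + 823030*exp(-1/2)/729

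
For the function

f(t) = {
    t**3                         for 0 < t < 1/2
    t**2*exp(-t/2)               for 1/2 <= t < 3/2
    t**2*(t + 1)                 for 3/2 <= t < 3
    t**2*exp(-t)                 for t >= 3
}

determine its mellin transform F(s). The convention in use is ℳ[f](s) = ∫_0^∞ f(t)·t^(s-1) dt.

reversing the shared t-power: t on [0, 1/2); exp(-t/2) on [1/2, 3/2); t + 1 on [3/2, 3); …
cuts at 1/2, 3/2, 3: linearity sums the 4 kernel integrals
over [0, 1/2), the kernel integral of t**3 enters the sum
[1/2, 3/2) adds the kernel integral of t**2*exp(-t/2)
piece [3/2, 3): integrate t**2*(t + 1) against the kernel
segment [3, ∞) carries t**2*exp(-t); integrate it

(32*2**(2*s)*(s + 2)*(s + 3)*uppergamma(s + 2, 1/4) - 32*2**(2*s)*(s + 2)*(s + 3)*uppergamma(s + 2, 3/4) + 8*2**s*(s + 2)*(s + 3)*uppergamma(s + 2, 3) - 45*3**s*(s + 2) - 18*3**s + 288*6**s*(s + 2) + 72*6**s + s + 2)/(8*2**s*(s + 2)*(s + 3))
  Re(s) > -3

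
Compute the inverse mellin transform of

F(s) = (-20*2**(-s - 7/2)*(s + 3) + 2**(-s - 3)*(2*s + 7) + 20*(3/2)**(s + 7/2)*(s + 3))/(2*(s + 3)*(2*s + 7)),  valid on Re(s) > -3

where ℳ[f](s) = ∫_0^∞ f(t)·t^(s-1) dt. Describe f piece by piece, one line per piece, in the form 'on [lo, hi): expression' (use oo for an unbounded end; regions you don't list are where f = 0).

slice at 1/2, transform all 2 pieces, and sum them
segment 0 to 1/2 holds t**3/2; add its integral
over [1/2, 3/2), the kernel integral of 5*t**(7/2) enters the sum

on [0, 1/2): t**3/2
on [1/2, 3/2): 5*t**(7/2)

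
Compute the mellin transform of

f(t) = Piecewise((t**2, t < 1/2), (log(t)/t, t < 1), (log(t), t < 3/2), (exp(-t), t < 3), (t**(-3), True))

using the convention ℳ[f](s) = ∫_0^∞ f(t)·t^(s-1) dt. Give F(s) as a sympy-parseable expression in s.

(108*2**s*s**2*(s - 3)*(s + 2)*(s**2 - 2*s + 1)*uppergamma(s, 3/2) - 108*2**s*s**2*(s - 3)*(s + 2)*(s**2 - 2*s + 1)*uppergamma(s, 3) - 108*2**s*s**2*(s - 3)*(s + 2) + 108*2**s*(s - 3)*(s + 2)*(s**2 - 2*s + 1) - 108*3**s*s*(s - 3)*(s + 2)*(s**2 - 2*s + 1)*log(2) + 108*3**s*s*(s - 3)*(s + 2)*(s**2 - 2*s + 1)*log(3) - 108*3**s*(s - 3)*(s + 2)*(s**2 - 2*s + 1) - 4*6**s*s**2*(s + 2)*(s**2 - 2*s + 1) + 216*s**3*(s - 3)*(s + 2)*log(2) - 216*s**2*(s - 3)*(s + 2)*log(2) + 216*s**2*(s - 3)*(s + 2) + 27*s**2*(s - 3)*(s**2 - 2*s + 1))/(108*2**s*s**2*(s - 3)*(s + 2)*(s**2 - 2*s + 1))
  -2 < Re(s) < 3

summing 5 kernel integrals split by 1/2, 1, 3/2, 3 yields ℳ[f](s)
on [0, 1/2) integrate f = t**2 against the kernel
∫ log(t)/t·t^(s-1) over [1/2, 1)
∫ over [1, 3/2) of log(t)·t^(s-1) joins the sum
the [3/2, 3) slice contributes ∫ exp(-t)·t^(s-1) dt
for t in [3, ∞): the term is ∫ t**(-3)·t^(s-1)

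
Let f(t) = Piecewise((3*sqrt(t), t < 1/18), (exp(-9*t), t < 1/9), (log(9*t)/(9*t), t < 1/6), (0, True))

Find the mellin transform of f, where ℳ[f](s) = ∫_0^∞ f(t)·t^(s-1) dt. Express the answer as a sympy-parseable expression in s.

strip the common scale on t: sqrt(3)*sqrt(t) on [0, 1/6); exp(-3*t) on [1/6, 1/3); log(3*t)/(3*t) on [1/3, 1/2)
the common scale on t comes off first: sqrt(t) on [0, 1/2); exp(-t) on [1/2, 1); log(t)/t on [1, 3/2)
slice at 1/18, 1/9, transform all 3 pieces, and sum them
over [0, 1/18), the kernel integral of 3*sqrt(t) enters the sum
∫ exp(-9*t)·t^(s-1) over [1/18, 1/9)
for t in [1/9, 1/6): the term is ∫ log(9*t)/(9*t)·t^(s-1)

(3*2**s*(2*s + 1)*(s**2 - 2*s + 1)*uppergamma(s, 1/2) - 3*2**s*(2*s + 1)*(s**2 - 2*s + 1)*uppergamma(s, 1) + 3*2**s*(2*s + 1) + 3**s*s*(2*s + 1)*(-2*log(2) + 2*log(3)) - 2*3**s*(2*s + 1) + 3**s*(2*s + 1)*(-2*log(3) + 2*log(2)) + 3*sqrt(2)*(s**2 - 2*s + 1))/(3*18**s*(2*s + 1)*(s**2 - 2*s + 1))
  Re(s) > -1/2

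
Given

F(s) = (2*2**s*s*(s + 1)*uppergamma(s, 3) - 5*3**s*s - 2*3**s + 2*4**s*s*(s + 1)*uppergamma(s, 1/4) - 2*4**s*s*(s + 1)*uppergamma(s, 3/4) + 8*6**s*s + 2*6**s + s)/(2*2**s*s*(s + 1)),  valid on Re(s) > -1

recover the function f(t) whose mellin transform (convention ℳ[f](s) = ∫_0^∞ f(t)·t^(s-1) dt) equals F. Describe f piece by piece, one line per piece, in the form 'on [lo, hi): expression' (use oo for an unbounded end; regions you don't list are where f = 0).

summing 4 kernel integrals split by 1/2, 3/2, 3 yields ℳ[f](s)
segment 0 to 1/2 holds t; add its integral
segment [1/2, 3/2) carries exp(-t/2); integrate it
on [3/2, 3): add ∫ (t + 1)·t^(s-1) dt
∫ exp(-t)·t^(s-1) over [3, ∞)

on [0, 1/2): t
on [1/2, 3/2): exp(-t/2)
on [3/2, 3): t + 1
on [3, oo): exp(-t)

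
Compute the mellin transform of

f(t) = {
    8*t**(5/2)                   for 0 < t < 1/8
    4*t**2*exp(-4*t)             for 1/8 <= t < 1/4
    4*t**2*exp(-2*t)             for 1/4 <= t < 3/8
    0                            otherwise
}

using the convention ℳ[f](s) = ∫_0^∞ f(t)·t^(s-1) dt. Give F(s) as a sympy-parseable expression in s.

undo the common scale on t: sqrt(2)*t**(5/2) on [0, 1/4); t**2*exp(-2*t) on [1/4, 1/2); t**2*exp(-t) on [1/2, 3/4)
invert the shared t-power to get sqrt(2)*sqrt(t) on [0, 1/4); exp(-2*t) on [1/4, 1/2); exp(-t) on [1/2, 3/4)
strip the common scale on t: sqrt(t) on [0, 1/2); exp(-t) on [1/2, 1); exp(-t/2) on [1, 3/2)
slice at 1/8, 1/4, transform all 3 pieces, and sum them
on [0, 1/8) integrate f = 8*t**(5/2) against the kernel
on [1/8, 1/4): add ∫ 4*t**2*exp(-4*t)·t^(s-1) dt
for t in [1/4, 3/8): the term is ∫ 4*t**2*exp(-2*t)·t^(s-1)

(16*2**(2*s)*(2*s + 5)*uppergamma(s + 2, 1/2) - 16*2**(2*s)*(2*s + 5)*uppergamma(s + 2, 3/4) + 4*2**s*(2*s + 5)*uppergamma(s + 2, 1/2) - 4*2**s*(2*s + 5)*uppergamma(s + 2, 1) + sqrt(2))/(16*2**(3*s)*(2*s + 5))
  Re(s) > -5/2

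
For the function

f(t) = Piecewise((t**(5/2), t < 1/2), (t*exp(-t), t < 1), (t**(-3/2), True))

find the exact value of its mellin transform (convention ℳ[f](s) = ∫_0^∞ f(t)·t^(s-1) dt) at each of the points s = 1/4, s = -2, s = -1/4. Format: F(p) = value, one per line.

reversing the shared t-power: t**(3/2) on [0, 1/2); exp(-t) on [1/2, 1); t**(-5/2) on [1, ∞)
along the cuts 1/2, 1, ℳ[f](s) splits into 3 integrals
between 0 and 1/2 the integrand is t**(5/2)·t^(s-1)
segment [1/2, 1) carries t*exp(-t); integrate it
on [1, ∞) integrate f = t**(-3/2) against the kernel

F(1/4) = -uppergamma(5/4, 1) + 2**(1/4)/22 + uppergamma(5/4, 1/2) + 4/5
F(-2) = -expint(2, 1) + 2/7 + 2*expint(2, 1/2) + sqrt(2)
F(-1/4) = -uppergamma(3/4, 1) + 2**(3/4)/18 + 4/7 + uppergamma(3/4, 1/2)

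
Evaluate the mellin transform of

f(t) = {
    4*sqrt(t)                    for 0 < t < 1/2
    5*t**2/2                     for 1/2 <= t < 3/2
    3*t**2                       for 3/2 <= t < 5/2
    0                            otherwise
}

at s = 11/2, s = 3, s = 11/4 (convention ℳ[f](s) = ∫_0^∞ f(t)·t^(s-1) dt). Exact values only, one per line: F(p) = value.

f breaks at 1/2, 3/2 into 3 integrals to sum
over [0, 1/2), the kernel integral of 4*sqrt(t) enters the sum
on [1/2, 3/2): add ∫ 5*t**2/2·t^(s-1) dt
over [3/2, 5/2), the kernel integral of 3*t**2 enters the sum

F(11/2) = -729*sqrt(6)/1280 - sqrt(2)/768 + 1/96 + 15625*sqrt(10)/128
F(3) = sqrt(2)/14 + 9251/160
F(11/4) = 2**(1/4)*(-1053*3**(3/4) - 65 + 304*sqrt(2) + 48750*5**(3/4))/3952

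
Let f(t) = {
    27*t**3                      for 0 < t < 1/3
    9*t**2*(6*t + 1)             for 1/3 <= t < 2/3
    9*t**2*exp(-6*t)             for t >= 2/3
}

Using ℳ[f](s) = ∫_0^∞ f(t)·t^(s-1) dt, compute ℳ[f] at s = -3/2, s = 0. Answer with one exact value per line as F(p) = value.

reversing the common scale on t: t**3 on [0, 1); t**2*(2*t + 1) on [1, 2); t**2*exp(-2*t) on [2, ∞)
back out the shared t-power: t on [0, 1); 2*t + 1 on [1, 2); exp(-2*t) on [2, ∞)
summing 3 kernel integrals split by 1/3, 2/3 yields ℳ[f](s)
between 0 and 1/3 the integrand is 27*t**3·t^(s-1)
[1/3, 2/3) adds the kernel integral of 9*t**2*(6*t + 1)
over [2/3, ∞), the kernel integral of 9*t**2*exp(-6*t) enters the sum

F(-3/2) = sqrt(3)*(-16 + 3*sqrt(2)*sqrt(pi)*erfc(2) + 28*sqrt(2))/2
F(0) = 5*exp(-4)/4 + 13/2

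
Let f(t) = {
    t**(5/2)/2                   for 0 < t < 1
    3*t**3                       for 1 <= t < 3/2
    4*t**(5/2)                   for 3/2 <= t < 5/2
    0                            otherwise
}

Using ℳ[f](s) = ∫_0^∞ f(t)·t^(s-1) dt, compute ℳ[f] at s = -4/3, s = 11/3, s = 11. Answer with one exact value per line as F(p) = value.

summing 3 kernel integrals split by 1, 3/2 yields ℳ[f](s)
piece [0, 1): integrate t**(5/2)/2 against the kernel
on [1, 3/2) integrate f = 3*t**3 against the kernel
piece [3/2, 5/2): integrate 4*t**(5/2) against the kernel

F(-4/3) = -18*2**(5/6)*3**(1/6)/7 - 48/35 + 27*2**(1/3)*3**(2/3)/20 + 30*2**(5/6)*5**(1/6)/7
F(11/3) = -2187*2**(5/6)*3**(1/6)/592 - 273/740 + 6561*2**(1/3)*3**(2/3)/2560 + 46875*2**(5/6)*5**(1/6)/592
F(11) = -59049*sqrt(6)/2048 + 386322761/6193152 + 1220703125*sqrt(10)/55296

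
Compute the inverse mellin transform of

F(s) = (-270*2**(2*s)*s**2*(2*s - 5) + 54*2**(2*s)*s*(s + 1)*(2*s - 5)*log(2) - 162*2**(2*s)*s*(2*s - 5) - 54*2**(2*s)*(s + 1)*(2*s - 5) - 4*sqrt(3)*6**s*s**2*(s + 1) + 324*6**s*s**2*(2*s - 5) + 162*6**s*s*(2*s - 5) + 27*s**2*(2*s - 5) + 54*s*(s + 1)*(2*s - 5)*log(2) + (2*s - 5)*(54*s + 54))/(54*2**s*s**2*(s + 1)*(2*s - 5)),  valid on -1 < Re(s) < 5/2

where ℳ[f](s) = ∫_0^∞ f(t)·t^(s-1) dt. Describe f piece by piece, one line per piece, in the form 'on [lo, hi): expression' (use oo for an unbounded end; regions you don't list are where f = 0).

on [0, 1/2): t
on [1/2, 2): log(t)
on [2, 3): t + 3
on [3, oo): t**(-5/2)

the 4 pieces separated at 1/2, 2, 3 each add one integral
for t in [0, 1/2): the term is ∫ t·t^(s-1)
[1/2, 2) adds the kernel integral of log(t)
segment 2 to 3 holds (t + 3); add its integral
[3, ∞) adds the kernel integral of t**(-5/2)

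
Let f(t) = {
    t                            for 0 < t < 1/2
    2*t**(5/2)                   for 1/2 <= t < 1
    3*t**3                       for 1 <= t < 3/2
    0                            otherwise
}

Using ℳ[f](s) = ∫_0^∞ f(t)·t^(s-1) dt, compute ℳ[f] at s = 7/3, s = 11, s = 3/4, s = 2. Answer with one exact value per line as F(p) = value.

breakpoints 1/2, 1: one integral from each of the 3 segments
[0, 1/2) adds the kernel integral of t
between 1/2 and 1 the integrand is 2*t**(5/2)·t^(s-1)
between 1 and 3/2 the integrand is 3*t**3·t^(s-1)

F(7/3) = -69/464 - 3*2**(1/6)/232 + 3*2**(2/3)/160 + 2187*2**(2/3)*3**(1/3)/1024
F(11) = 387011015/6193152 - sqrt(2)/110592
F(3/4) = -12/65 - 2**(3/4)/26 + 2**(1/4)/7 + 27*2**(1/4)*3**(3/4)/20
F(2) = 6397/1440 - sqrt(2)/72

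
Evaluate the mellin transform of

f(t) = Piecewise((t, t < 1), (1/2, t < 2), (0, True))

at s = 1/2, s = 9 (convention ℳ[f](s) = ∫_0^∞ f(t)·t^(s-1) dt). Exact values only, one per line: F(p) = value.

the 2 pieces separated at 1 each add one integral
between 0 and 1 the integrand is t·t^(s-1)
over [1, 2), the kernel integral of 1/2 enters the sum

F(1/2) = -1/3 + sqrt(2)
F(9) = 1282/45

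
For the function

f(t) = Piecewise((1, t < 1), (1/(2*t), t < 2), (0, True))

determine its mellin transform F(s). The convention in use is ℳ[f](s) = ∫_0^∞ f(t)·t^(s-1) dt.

(2**s*s + 2*s - 4)/(4*s*(s - 1))
  Re(s) > 0

invert the shared t-power to get t on [0, 1); 1/2 on [1, 2)
cuts at 1: linearity sums the 2 kernel integrals
over [0, 1), the kernel integral of 1 enters the sum
segment 1 to 2 holds 1/(2*t); add its integral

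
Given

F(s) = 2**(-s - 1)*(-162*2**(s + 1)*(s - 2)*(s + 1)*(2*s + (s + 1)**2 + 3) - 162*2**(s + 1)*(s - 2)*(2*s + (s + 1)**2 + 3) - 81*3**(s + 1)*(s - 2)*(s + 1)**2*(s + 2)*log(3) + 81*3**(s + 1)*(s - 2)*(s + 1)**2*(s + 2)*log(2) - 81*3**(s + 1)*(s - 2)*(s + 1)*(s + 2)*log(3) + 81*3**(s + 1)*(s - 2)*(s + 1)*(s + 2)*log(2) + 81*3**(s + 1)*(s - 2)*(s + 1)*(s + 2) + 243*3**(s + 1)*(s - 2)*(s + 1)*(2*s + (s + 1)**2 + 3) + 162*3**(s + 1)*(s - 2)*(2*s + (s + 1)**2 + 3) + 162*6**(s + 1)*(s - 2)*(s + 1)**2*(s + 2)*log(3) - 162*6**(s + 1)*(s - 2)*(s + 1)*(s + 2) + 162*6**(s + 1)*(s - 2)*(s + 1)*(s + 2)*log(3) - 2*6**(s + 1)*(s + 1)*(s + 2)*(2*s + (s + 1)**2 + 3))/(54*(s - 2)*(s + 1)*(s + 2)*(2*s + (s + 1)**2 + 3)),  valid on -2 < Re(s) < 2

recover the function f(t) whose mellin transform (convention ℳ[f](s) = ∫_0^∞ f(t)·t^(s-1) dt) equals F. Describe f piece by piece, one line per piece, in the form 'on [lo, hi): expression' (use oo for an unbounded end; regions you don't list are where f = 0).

on [0, 1): t**2
on [1, 3/2): t*(t + 3)
on [3/2, 3): t**2*log(t)
on [3, oo): t**(-2)

back out the shared t-power: t on [0, 1); t + 3 on [1, 3/2); t*log(t) on [3/2, 3); …
decompose at 1, 3/2, 3; ℳ[f](s) sums the 4 pieces' integrals
the [0, 1) slice contributes ∫ t**2·t^(s-1) dt
segment [1, 3/2) carries t*(t + 3); integrate it
on [3/2, 3) integrate f = t**2*log(t) against the kernel
on [3, ∞) integrate f = t**(-2) against the kernel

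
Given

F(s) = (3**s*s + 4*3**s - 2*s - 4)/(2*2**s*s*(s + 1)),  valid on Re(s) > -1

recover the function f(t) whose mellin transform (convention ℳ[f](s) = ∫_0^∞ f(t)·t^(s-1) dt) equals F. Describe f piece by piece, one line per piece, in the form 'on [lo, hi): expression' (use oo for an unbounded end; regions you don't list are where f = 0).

on [0, 1/2): t
on [1/2, 3/2): 2 - t

decompose at 1/2; ℳ[f](s) sums the 2 pieces' integrals
over [0, 1/2), the kernel integral of t enters the sum
[1/2, 3/2) adds the kernel integral of (2 - t)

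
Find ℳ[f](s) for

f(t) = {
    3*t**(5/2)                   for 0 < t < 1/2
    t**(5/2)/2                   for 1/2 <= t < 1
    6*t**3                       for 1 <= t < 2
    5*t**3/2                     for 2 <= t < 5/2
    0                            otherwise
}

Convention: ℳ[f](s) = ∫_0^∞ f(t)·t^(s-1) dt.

breakpoints 1/2, 1, 2: one integral from each of the 4 segments
on [0, 1/2) integrate f = 3*t**(5/2) against the kernel
segment 1/2 to 1 holds t**(5/2)/2; add its integral
the [1, 2) slice contributes ∫ 6*t**3·t^(s-1) dt
∫ over [2, 5/2) of 5*t**3/2·t^(s-1) joins the sum

(448*2**s*(2*s + 5) + 10*2**(1/2 - s)*(s + 3) - 176*s - 432 + 625*5**s*(2*s + 5)/2**s)/(16*(s + 3)*(2*s + 5))
  Re(s) > -5/2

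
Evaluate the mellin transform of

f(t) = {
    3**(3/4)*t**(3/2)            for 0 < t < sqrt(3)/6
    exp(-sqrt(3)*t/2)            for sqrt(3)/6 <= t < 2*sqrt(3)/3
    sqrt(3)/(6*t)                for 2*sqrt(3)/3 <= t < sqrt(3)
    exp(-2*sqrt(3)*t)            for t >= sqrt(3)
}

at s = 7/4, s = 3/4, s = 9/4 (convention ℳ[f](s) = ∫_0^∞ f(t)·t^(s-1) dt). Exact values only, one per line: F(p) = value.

F(7/4) = 3**(1/8)*(-312*2**(3/4)*uppergamma(7/4, 1) - 101*2**(3/4) + 39*2**(1/4)*uppergamma(7/4, 6) + 104*3**(3/4) + 312*2**(3/4)*uppergamma(7/4, 1/4))/468
F(3/4) = 3**(3/8)*(-36 - 18*2**(3/4)*3**(1/4)*uppergamma(3/4, 1) + 9*6**(1/4)*uppergamma(3/4, 6) + 18*2**(3/4)*3**(1/4)*uppergamma(3/4, 1/4) + 19*2**(3/4)*3**(1/4))/54
F(9/4) = 3**(1/8)*(-480*2**(1/4)*3**(3/4)*uppergamma(9/4, 1) - 94*2**(1/4)*3**(3/4) + 15*6**(3/4)*uppergamma(9/4, 6) + 432 + 480*2**(1/4)*3**(3/4)*uppergamma(9/4, 1/4))/1080

undo the power substitution: 3**(3/4)*t**(3/4) on [0, 1/12); exp(-sqrt(3)*sqrt(t)/2) on [1/12, 4/3); sqrt(3)/(6*sqrt(t)) on [4/3, 3); …
strip the common scale on t: t**(3/4) on [0, 1/4); exp(-sqrt(t)/2) on [1/4, 4); 1/(2*sqrt(t)) on [4, 9); …
strip the power substitution: t**(3/2) on [0, 1/2); exp(-t/2) on [1/2, 2); 1/(2*t) on [2, 3); …
linearity at sqrt(3)/6, 2*sqrt(3)/3, sqrt(3) turns ℳ[f](s) into 4 summed integrals
∫ over [0, sqrt(3)/6) of 3**(3/4)*t**(3/2)·t^(s-1) joins the sum
piece [sqrt(3)/6, 2*sqrt(3)/3): integrate exp(-sqrt(3)*t/2) against the kernel
∫ sqrt(3)/(6*t)·t^(s-1) over [2*sqrt(3)/3, sqrt(3))
the [sqrt(3), ∞) slice contributes ∫ exp(-2*sqrt(3)*t)·t^(s-1) dt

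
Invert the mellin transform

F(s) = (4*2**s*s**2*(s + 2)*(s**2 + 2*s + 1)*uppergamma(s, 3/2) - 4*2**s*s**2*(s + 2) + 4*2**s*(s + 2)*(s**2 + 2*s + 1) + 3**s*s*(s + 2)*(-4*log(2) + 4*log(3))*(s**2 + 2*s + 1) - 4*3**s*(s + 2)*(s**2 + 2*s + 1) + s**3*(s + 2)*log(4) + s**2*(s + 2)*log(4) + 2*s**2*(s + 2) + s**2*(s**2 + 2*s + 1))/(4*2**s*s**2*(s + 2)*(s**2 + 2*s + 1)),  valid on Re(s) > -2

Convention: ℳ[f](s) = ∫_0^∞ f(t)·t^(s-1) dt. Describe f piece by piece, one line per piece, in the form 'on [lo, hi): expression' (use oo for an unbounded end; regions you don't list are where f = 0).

f breaks at 1/2, 1, 3/2 into 4 integrals to sum
∫ t**2·t^(s-1) over [0, 1/2)
segment 1/2 to 1 holds t*log(t); add its integral
segment [1, 3/2) carries log(t); integrate it
[3/2, ∞) adds the kernel integral of exp(-t)

on [0, 1/2): t**2
on [1/2, 1): t*log(t)
on [1, 3/2): log(t)
on [3/2, oo): exp(-t)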